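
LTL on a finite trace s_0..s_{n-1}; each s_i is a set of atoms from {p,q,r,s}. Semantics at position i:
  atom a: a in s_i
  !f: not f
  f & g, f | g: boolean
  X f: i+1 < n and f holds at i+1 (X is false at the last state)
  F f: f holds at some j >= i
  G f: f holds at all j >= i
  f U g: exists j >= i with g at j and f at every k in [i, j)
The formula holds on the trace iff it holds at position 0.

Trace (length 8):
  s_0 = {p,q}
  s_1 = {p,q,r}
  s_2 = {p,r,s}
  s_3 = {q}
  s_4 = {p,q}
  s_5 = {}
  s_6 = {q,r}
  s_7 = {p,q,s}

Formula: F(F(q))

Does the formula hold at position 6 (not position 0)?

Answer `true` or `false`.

Answer: true

Derivation:
s_0={p,q}: F(F(q))=True F(q)=True q=True
s_1={p,q,r}: F(F(q))=True F(q)=True q=True
s_2={p,r,s}: F(F(q))=True F(q)=True q=False
s_3={q}: F(F(q))=True F(q)=True q=True
s_4={p,q}: F(F(q))=True F(q)=True q=True
s_5={}: F(F(q))=True F(q)=True q=False
s_6={q,r}: F(F(q))=True F(q)=True q=True
s_7={p,q,s}: F(F(q))=True F(q)=True q=True
Evaluating at position 6: result = True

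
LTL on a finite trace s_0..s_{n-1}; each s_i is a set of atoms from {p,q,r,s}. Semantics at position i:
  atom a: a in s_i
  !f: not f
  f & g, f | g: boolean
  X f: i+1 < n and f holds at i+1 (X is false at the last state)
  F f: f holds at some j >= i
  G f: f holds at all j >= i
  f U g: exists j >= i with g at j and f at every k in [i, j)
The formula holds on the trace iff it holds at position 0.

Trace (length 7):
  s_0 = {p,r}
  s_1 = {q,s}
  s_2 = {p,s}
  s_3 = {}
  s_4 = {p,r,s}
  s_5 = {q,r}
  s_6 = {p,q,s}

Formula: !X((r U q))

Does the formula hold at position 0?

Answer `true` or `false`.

Answer: false

Derivation:
s_0={p,r}: !X((r U q))=False X((r U q))=True (r U q)=True r=True q=False
s_1={q,s}: !X((r U q))=True X((r U q))=False (r U q)=True r=False q=True
s_2={p,s}: !X((r U q))=True X((r U q))=False (r U q)=False r=False q=False
s_3={}: !X((r U q))=False X((r U q))=True (r U q)=False r=False q=False
s_4={p,r,s}: !X((r U q))=False X((r U q))=True (r U q)=True r=True q=False
s_5={q,r}: !X((r U q))=False X((r U q))=True (r U q)=True r=True q=True
s_6={p,q,s}: !X((r U q))=True X((r U q))=False (r U q)=True r=False q=True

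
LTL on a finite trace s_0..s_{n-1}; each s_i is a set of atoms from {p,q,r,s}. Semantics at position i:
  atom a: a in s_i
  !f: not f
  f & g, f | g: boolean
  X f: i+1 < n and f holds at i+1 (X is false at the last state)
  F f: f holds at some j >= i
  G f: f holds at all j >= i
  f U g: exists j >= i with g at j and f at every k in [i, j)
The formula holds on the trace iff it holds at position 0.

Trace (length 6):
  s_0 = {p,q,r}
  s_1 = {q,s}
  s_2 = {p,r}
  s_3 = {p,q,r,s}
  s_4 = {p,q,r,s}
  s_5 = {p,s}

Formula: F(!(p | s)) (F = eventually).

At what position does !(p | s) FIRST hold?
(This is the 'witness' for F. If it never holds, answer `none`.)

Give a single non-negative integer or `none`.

s_0={p,q,r}: !(p | s)=False (p | s)=True p=True s=False
s_1={q,s}: !(p | s)=False (p | s)=True p=False s=True
s_2={p,r}: !(p | s)=False (p | s)=True p=True s=False
s_3={p,q,r,s}: !(p | s)=False (p | s)=True p=True s=True
s_4={p,q,r,s}: !(p | s)=False (p | s)=True p=True s=True
s_5={p,s}: !(p | s)=False (p | s)=True p=True s=True
F(!(p | s)) does not hold (no witness exists).

Answer: none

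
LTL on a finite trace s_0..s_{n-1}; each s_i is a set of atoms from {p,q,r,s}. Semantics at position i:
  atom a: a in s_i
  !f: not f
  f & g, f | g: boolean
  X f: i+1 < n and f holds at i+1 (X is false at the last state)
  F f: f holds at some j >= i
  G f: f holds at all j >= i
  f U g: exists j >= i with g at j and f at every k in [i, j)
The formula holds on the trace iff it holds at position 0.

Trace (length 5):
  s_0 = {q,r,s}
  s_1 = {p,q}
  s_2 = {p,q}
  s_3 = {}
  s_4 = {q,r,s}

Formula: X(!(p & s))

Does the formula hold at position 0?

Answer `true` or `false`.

s_0={q,r,s}: X(!(p & s))=True !(p & s)=True (p & s)=False p=False s=True
s_1={p,q}: X(!(p & s))=True !(p & s)=True (p & s)=False p=True s=False
s_2={p,q}: X(!(p & s))=True !(p & s)=True (p & s)=False p=True s=False
s_3={}: X(!(p & s))=True !(p & s)=True (p & s)=False p=False s=False
s_4={q,r,s}: X(!(p & s))=False !(p & s)=True (p & s)=False p=False s=True

Answer: true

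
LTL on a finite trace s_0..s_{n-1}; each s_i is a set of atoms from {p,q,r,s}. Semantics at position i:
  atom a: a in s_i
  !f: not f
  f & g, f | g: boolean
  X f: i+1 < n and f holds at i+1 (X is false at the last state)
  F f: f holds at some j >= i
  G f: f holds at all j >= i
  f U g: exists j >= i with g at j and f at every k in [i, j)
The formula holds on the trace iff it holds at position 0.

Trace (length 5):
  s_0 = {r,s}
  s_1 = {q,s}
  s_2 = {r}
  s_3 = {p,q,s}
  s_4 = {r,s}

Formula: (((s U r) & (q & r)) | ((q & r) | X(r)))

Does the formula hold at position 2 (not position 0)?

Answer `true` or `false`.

s_0={r,s}: (((s U r) & (q & r)) | ((q & r) | X(r)))=False ((s U r) & (q & r))=False (s U r)=True s=True r=True (q & r)=False q=False ((q & r) | X(r))=False X(r)=False
s_1={q,s}: (((s U r) & (q & r)) | ((q & r) | X(r)))=True ((s U r) & (q & r))=False (s U r)=True s=True r=False (q & r)=False q=True ((q & r) | X(r))=True X(r)=True
s_2={r}: (((s U r) & (q & r)) | ((q & r) | X(r)))=False ((s U r) & (q & r))=False (s U r)=True s=False r=True (q & r)=False q=False ((q & r) | X(r))=False X(r)=False
s_3={p,q,s}: (((s U r) & (q & r)) | ((q & r) | X(r)))=True ((s U r) & (q & r))=False (s U r)=True s=True r=False (q & r)=False q=True ((q & r) | X(r))=True X(r)=True
s_4={r,s}: (((s U r) & (q & r)) | ((q & r) | X(r)))=False ((s U r) & (q & r))=False (s U r)=True s=True r=True (q & r)=False q=False ((q & r) | X(r))=False X(r)=False
Evaluating at position 2: result = False

Answer: false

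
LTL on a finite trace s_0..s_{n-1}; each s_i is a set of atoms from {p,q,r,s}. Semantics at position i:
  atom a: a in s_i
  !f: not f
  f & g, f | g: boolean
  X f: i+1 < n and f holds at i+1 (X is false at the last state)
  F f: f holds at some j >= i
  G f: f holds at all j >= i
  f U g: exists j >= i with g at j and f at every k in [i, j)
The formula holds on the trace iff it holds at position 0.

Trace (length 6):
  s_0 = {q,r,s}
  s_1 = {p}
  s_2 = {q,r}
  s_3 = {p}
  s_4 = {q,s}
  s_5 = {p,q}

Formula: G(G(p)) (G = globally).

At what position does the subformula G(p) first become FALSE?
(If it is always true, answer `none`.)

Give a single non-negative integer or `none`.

s_0={q,r,s}: G(p)=False p=False
s_1={p}: G(p)=False p=True
s_2={q,r}: G(p)=False p=False
s_3={p}: G(p)=False p=True
s_4={q,s}: G(p)=False p=False
s_5={p,q}: G(p)=True p=True
G(G(p)) holds globally = False
First violation at position 0.

Answer: 0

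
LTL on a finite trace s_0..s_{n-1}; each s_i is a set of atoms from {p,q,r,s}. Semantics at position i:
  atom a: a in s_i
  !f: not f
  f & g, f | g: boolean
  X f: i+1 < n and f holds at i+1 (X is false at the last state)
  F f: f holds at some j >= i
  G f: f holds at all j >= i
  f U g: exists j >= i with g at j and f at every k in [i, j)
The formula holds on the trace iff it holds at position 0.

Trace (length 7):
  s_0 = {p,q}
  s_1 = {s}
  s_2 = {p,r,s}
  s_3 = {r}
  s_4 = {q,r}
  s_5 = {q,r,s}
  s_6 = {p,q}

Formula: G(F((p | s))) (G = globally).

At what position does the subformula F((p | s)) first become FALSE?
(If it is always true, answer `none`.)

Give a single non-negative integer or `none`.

Answer: none

Derivation:
s_0={p,q}: F((p | s))=True (p | s)=True p=True s=False
s_1={s}: F((p | s))=True (p | s)=True p=False s=True
s_2={p,r,s}: F((p | s))=True (p | s)=True p=True s=True
s_3={r}: F((p | s))=True (p | s)=False p=False s=False
s_4={q,r}: F((p | s))=True (p | s)=False p=False s=False
s_5={q,r,s}: F((p | s))=True (p | s)=True p=False s=True
s_6={p,q}: F((p | s))=True (p | s)=True p=True s=False
G(F((p | s))) holds globally = True
No violation — formula holds at every position.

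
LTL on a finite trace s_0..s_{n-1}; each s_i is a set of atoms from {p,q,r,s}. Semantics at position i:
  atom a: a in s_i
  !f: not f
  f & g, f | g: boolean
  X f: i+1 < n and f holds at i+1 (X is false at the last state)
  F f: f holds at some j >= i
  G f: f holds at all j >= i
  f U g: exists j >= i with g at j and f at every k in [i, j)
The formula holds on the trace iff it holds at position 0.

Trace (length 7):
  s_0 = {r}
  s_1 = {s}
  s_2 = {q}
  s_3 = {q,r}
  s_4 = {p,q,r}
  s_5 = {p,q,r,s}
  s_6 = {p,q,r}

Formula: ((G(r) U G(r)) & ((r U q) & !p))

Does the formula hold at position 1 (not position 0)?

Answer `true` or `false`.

Answer: false

Derivation:
s_0={r}: ((G(r) U G(r)) & ((r U q) & !p))=False (G(r) U G(r))=False G(r)=False r=True ((r U q) & !p)=False (r U q)=False q=False !p=True p=False
s_1={s}: ((G(r) U G(r)) & ((r U q) & !p))=False (G(r) U G(r))=False G(r)=False r=False ((r U q) & !p)=False (r U q)=False q=False !p=True p=False
s_2={q}: ((G(r) U G(r)) & ((r U q) & !p))=False (G(r) U G(r))=False G(r)=False r=False ((r U q) & !p)=True (r U q)=True q=True !p=True p=False
s_3={q,r}: ((G(r) U G(r)) & ((r U q) & !p))=True (G(r) U G(r))=True G(r)=True r=True ((r U q) & !p)=True (r U q)=True q=True !p=True p=False
s_4={p,q,r}: ((G(r) U G(r)) & ((r U q) & !p))=False (G(r) U G(r))=True G(r)=True r=True ((r U q) & !p)=False (r U q)=True q=True !p=False p=True
s_5={p,q,r,s}: ((G(r) U G(r)) & ((r U q) & !p))=False (G(r) U G(r))=True G(r)=True r=True ((r U q) & !p)=False (r U q)=True q=True !p=False p=True
s_6={p,q,r}: ((G(r) U G(r)) & ((r U q) & !p))=False (G(r) U G(r))=True G(r)=True r=True ((r U q) & !p)=False (r U q)=True q=True !p=False p=True
Evaluating at position 1: result = False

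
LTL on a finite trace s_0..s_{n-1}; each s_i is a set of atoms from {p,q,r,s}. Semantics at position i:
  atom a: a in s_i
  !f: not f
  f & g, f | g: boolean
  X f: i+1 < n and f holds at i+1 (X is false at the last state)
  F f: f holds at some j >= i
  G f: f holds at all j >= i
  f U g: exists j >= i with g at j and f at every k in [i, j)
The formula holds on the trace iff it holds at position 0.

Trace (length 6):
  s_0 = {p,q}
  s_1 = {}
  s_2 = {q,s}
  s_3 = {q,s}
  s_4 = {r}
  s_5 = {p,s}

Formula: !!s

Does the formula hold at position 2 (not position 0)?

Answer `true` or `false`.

Answer: true

Derivation:
s_0={p,q}: !!s=False !s=True s=False
s_1={}: !!s=False !s=True s=False
s_2={q,s}: !!s=True !s=False s=True
s_3={q,s}: !!s=True !s=False s=True
s_4={r}: !!s=False !s=True s=False
s_5={p,s}: !!s=True !s=False s=True
Evaluating at position 2: result = True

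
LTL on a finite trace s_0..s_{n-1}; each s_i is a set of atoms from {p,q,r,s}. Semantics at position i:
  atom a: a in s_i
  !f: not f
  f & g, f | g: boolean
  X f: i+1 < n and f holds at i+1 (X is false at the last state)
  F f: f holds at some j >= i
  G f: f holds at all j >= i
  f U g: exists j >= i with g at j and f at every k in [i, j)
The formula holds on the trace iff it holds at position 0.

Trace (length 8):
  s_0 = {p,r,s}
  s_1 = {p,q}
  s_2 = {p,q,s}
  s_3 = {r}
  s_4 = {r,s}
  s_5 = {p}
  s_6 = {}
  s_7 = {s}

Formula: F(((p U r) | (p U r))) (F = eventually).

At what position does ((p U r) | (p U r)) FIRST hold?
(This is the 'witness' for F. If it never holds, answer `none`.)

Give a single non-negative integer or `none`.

s_0={p,r,s}: ((p U r) | (p U r))=True (p U r)=True p=True r=True
s_1={p,q}: ((p U r) | (p U r))=True (p U r)=True p=True r=False
s_2={p,q,s}: ((p U r) | (p U r))=True (p U r)=True p=True r=False
s_3={r}: ((p U r) | (p U r))=True (p U r)=True p=False r=True
s_4={r,s}: ((p U r) | (p U r))=True (p U r)=True p=False r=True
s_5={p}: ((p U r) | (p U r))=False (p U r)=False p=True r=False
s_6={}: ((p U r) | (p U r))=False (p U r)=False p=False r=False
s_7={s}: ((p U r) | (p U r))=False (p U r)=False p=False r=False
F(((p U r) | (p U r))) holds; first witness at position 0.

Answer: 0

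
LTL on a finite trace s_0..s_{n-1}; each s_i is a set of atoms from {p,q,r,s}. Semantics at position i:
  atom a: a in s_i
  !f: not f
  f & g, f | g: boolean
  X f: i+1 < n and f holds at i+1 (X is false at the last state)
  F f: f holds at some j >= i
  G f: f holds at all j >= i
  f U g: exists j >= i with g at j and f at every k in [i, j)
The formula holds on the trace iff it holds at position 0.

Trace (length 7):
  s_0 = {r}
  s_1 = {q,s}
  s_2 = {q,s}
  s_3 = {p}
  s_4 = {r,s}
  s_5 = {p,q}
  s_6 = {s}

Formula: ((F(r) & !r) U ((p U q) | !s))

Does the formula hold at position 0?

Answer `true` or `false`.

s_0={r}: ((F(r) & !r) U ((p U q) | !s))=True (F(r) & !r)=False F(r)=True r=True !r=False ((p U q) | !s)=True (p U q)=False p=False q=False !s=True s=False
s_1={q,s}: ((F(r) & !r) U ((p U q) | !s))=True (F(r) & !r)=True F(r)=True r=False !r=True ((p U q) | !s)=True (p U q)=True p=False q=True !s=False s=True
s_2={q,s}: ((F(r) & !r) U ((p U q) | !s))=True (F(r) & !r)=True F(r)=True r=False !r=True ((p U q) | !s)=True (p U q)=True p=False q=True !s=False s=True
s_3={p}: ((F(r) & !r) U ((p U q) | !s))=True (F(r) & !r)=True F(r)=True r=False !r=True ((p U q) | !s)=True (p U q)=False p=True q=False !s=True s=False
s_4={r,s}: ((F(r) & !r) U ((p U q) | !s))=False (F(r) & !r)=False F(r)=True r=True !r=False ((p U q) | !s)=False (p U q)=False p=False q=False !s=False s=True
s_5={p,q}: ((F(r) & !r) U ((p U q) | !s))=True (F(r) & !r)=False F(r)=False r=False !r=True ((p U q) | !s)=True (p U q)=True p=True q=True !s=True s=False
s_6={s}: ((F(r) & !r) U ((p U q) | !s))=False (F(r) & !r)=False F(r)=False r=False !r=True ((p U q) | !s)=False (p U q)=False p=False q=False !s=False s=True

Answer: true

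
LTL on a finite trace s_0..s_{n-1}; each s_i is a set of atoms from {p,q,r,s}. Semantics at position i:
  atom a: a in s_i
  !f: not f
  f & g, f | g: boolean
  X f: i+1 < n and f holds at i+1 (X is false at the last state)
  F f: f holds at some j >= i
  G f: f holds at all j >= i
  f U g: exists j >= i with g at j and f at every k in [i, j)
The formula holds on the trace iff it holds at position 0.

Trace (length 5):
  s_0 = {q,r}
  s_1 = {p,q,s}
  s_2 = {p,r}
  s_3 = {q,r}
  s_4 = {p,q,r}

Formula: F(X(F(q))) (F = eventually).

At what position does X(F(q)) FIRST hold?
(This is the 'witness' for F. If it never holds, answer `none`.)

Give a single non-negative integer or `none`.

Answer: 0

Derivation:
s_0={q,r}: X(F(q))=True F(q)=True q=True
s_1={p,q,s}: X(F(q))=True F(q)=True q=True
s_2={p,r}: X(F(q))=True F(q)=True q=False
s_3={q,r}: X(F(q))=True F(q)=True q=True
s_4={p,q,r}: X(F(q))=False F(q)=True q=True
F(X(F(q))) holds; first witness at position 0.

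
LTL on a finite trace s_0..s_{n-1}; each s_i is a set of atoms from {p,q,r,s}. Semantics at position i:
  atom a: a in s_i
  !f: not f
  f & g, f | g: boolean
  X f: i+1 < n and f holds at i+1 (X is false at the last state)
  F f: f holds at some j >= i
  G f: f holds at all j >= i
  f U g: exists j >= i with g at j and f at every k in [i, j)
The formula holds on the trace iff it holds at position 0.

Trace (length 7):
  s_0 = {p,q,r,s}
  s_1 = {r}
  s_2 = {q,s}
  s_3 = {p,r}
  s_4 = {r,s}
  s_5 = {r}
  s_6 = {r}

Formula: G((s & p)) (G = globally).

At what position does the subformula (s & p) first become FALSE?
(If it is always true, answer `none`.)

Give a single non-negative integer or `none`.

Answer: 1

Derivation:
s_0={p,q,r,s}: (s & p)=True s=True p=True
s_1={r}: (s & p)=False s=False p=False
s_2={q,s}: (s & p)=False s=True p=False
s_3={p,r}: (s & p)=False s=False p=True
s_4={r,s}: (s & p)=False s=True p=False
s_5={r}: (s & p)=False s=False p=False
s_6={r}: (s & p)=False s=False p=False
G((s & p)) holds globally = False
First violation at position 1.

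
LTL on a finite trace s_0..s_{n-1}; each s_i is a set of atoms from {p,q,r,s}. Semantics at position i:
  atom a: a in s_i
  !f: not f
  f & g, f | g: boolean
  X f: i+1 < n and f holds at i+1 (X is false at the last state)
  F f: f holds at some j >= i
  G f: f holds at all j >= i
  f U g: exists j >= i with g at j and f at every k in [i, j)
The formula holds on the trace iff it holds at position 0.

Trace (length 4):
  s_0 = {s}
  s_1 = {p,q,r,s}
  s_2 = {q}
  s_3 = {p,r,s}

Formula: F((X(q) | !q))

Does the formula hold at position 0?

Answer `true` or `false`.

s_0={s}: F((X(q) | !q))=True (X(q) | !q)=True X(q)=True q=False !q=True
s_1={p,q,r,s}: F((X(q) | !q))=True (X(q) | !q)=True X(q)=True q=True !q=False
s_2={q}: F((X(q) | !q))=True (X(q) | !q)=False X(q)=False q=True !q=False
s_3={p,r,s}: F((X(q) | !q))=True (X(q) | !q)=True X(q)=False q=False !q=True

Answer: true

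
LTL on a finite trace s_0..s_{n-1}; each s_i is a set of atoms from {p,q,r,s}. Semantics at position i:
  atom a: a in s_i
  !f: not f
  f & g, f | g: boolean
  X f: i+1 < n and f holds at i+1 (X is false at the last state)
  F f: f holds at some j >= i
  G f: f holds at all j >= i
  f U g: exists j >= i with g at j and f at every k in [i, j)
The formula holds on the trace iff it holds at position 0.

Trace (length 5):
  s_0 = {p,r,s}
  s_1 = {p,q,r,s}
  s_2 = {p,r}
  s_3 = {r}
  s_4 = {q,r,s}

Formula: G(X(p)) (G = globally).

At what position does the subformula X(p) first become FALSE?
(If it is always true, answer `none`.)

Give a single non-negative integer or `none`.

Answer: 2

Derivation:
s_0={p,r,s}: X(p)=True p=True
s_1={p,q,r,s}: X(p)=True p=True
s_2={p,r}: X(p)=False p=True
s_3={r}: X(p)=False p=False
s_4={q,r,s}: X(p)=False p=False
G(X(p)) holds globally = False
First violation at position 2.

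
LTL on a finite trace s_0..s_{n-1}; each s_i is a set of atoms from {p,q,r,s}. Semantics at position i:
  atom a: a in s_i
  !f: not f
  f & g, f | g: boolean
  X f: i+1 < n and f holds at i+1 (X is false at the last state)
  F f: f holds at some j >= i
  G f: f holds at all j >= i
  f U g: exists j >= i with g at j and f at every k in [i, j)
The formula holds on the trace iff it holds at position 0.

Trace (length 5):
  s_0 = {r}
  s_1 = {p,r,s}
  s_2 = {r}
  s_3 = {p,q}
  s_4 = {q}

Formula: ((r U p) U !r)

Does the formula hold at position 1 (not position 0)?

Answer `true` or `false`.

s_0={r}: ((r U p) U !r)=True (r U p)=True r=True p=False !r=False
s_1={p,r,s}: ((r U p) U !r)=True (r U p)=True r=True p=True !r=False
s_2={r}: ((r U p) U !r)=True (r U p)=True r=True p=False !r=False
s_3={p,q}: ((r U p) U !r)=True (r U p)=True r=False p=True !r=True
s_4={q}: ((r U p) U !r)=True (r U p)=False r=False p=False !r=True
Evaluating at position 1: result = True

Answer: true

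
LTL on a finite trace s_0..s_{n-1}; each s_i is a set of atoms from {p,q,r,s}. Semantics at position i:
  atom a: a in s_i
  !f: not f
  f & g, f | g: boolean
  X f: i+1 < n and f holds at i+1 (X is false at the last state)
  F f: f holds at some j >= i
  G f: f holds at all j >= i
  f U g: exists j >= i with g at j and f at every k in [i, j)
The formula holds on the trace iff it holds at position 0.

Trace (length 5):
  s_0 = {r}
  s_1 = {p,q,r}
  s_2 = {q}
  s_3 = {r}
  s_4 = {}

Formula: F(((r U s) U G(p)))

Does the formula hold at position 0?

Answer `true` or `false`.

Answer: false

Derivation:
s_0={r}: F(((r U s) U G(p)))=False ((r U s) U G(p))=False (r U s)=False r=True s=False G(p)=False p=False
s_1={p,q,r}: F(((r U s) U G(p)))=False ((r U s) U G(p))=False (r U s)=False r=True s=False G(p)=False p=True
s_2={q}: F(((r U s) U G(p)))=False ((r U s) U G(p))=False (r U s)=False r=False s=False G(p)=False p=False
s_3={r}: F(((r U s) U G(p)))=False ((r U s) U G(p))=False (r U s)=False r=True s=False G(p)=False p=False
s_4={}: F(((r U s) U G(p)))=False ((r U s) U G(p))=False (r U s)=False r=False s=False G(p)=False p=False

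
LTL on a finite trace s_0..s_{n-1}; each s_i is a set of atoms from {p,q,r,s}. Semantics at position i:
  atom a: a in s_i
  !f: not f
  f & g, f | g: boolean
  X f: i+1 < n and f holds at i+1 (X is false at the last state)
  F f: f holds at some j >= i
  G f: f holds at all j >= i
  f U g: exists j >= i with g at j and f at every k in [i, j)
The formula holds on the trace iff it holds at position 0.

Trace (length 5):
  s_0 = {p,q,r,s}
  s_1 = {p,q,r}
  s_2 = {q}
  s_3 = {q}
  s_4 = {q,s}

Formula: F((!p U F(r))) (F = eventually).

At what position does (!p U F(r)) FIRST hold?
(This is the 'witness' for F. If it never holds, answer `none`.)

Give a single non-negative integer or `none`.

Answer: 0

Derivation:
s_0={p,q,r,s}: (!p U F(r))=True !p=False p=True F(r)=True r=True
s_1={p,q,r}: (!p U F(r))=True !p=False p=True F(r)=True r=True
s_2={q}: (!p U F(r))=False !p=True p=False F(r)=False r=False
s_3={q}: (!p U F(r))=False !p=True p=False F(r)=False r=False
s_4={q,s}: (!p U F(r))=False !p=True p=False F(r)=False r=False
F((!p U F(r))) holds; first witness at position 0.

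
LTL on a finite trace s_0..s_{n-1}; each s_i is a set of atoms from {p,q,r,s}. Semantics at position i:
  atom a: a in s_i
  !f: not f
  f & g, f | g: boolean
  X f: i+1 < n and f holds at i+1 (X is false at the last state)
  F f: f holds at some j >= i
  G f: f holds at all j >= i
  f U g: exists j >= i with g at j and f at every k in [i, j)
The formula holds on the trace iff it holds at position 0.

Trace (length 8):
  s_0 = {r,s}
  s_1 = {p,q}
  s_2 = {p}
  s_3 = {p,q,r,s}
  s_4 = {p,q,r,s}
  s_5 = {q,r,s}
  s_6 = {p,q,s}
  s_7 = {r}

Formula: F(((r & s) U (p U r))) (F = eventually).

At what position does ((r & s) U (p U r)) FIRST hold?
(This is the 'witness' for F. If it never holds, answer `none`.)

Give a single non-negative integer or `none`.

s_0={r,s}: ((r & s) U (p U r))=True (r & s)=True r=True s=True (p U r)=True p=False
s_1={p,q}: ((r & s) U (p U r))=True (r & s)=False r=False s=False (p U r)=True p=True
s_2={p}: ((r & s) U (p U r))=True (r & s)=False r=False s=False (p U r)=True p=True
s_3={p,q,r,s}: ((r & s) U (p U r))=True (r & s)=True r=True s=True (p U r)=True p=True
s_4={p,q,r,s}: ((r & s) U (p U r))=True (r & s)=True r=True s=True (p U r)=True p=True
s_5={q,r,s}: ((r & s) U (p U r))=True (r & s)=True r=True s=True (p U r)=True p=False
s_6={p,q,s}: ((r & s) U (p U r))=True (r & s)=False r=False s=True (p U r)=True p=True
s_7={r}: ((r & s) U (p U r))=True (r & s)=False r=True s=False (p U r)=True p=False
F(((r & s) U (p U r))) holds; first witness at position 0.

Answer: 0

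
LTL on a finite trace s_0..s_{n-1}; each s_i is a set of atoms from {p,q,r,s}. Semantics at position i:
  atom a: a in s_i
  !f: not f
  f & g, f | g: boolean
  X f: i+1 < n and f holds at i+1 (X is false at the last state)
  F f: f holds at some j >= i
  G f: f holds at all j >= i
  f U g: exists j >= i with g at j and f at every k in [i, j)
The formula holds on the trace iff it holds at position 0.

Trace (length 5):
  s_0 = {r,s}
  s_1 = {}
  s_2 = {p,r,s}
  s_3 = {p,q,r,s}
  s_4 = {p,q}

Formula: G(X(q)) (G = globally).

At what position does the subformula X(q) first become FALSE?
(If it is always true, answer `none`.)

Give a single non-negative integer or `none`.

Answer: 0

Derivation:
s_0={r,s}: X(q)=False q=False
s_1={}: X(q)=False q=False
s_2={p,r,s}: X(q)=True q=False
s_3={p,q,r,s}: X(q)=True q=True
s_4={p,q}: X(q)=False q=True
G(X(q)) holds globally = False
First violation at position 0.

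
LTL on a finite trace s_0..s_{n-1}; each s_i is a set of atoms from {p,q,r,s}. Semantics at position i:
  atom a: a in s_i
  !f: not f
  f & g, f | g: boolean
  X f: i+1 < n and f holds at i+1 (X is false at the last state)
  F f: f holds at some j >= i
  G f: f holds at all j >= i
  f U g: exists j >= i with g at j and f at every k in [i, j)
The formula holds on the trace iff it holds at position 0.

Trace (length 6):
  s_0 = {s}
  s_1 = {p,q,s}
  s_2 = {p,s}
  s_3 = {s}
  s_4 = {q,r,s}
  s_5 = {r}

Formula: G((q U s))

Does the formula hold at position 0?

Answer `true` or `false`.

s_0={s}: G((q U s))=False (q U s)=True q=False s=True
s_1={p,q,s}: G((q U s))=False (q U s)=True q=True s=True
s_2={p,s}: G((q U s))=False (q U s)=True q=False s=True
s_3={s}: G((q U s))=False (q U s)=True q=False s=True
s_4={q,r,s}: G((q U s))=False (q U s)=True q=True s=True
s_5={r}: G((q U s))=False (q U s)=False q=False s=False

Answer: false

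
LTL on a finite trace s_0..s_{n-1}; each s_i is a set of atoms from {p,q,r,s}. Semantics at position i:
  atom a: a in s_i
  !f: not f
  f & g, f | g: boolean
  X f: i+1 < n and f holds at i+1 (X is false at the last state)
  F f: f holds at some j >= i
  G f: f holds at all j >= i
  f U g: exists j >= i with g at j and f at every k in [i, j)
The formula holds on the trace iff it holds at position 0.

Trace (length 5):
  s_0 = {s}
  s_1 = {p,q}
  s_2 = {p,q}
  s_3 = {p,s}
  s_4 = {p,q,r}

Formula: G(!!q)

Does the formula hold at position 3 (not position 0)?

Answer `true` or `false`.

Answer: false

Derivation:
s_0={s}: G(!!q)=False !!q=False !q=True q=False
s_1={p,q}: G(!!q)=False !!q=True !q=False q=True
s_2={p,q}: G(!!q)=False !!q=True !q=False q=True
s_3={p,s}: G(!!q)=False !!q=False !q=True q=False
s_4={p,q,r}: G(!!q)=True !!q=True !q=False q=True
Evaluating at position 3: result = False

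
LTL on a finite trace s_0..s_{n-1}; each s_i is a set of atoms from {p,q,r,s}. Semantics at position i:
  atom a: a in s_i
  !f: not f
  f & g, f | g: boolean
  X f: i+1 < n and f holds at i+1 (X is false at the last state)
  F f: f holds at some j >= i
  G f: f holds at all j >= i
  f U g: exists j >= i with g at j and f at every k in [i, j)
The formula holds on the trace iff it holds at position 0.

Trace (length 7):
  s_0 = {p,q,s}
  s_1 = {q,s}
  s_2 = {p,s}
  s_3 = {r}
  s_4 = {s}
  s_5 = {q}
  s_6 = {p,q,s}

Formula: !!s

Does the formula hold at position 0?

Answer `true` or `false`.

Answer: true

Derivation:
s_0={p,q,s}: !!s=True !s=False s=True
s_1={q,s}: !!s=True !s=False s=True
s_2={p,s}: !!s=True !s=False s=True
s_3={r}: !!s=False !s=True s=False
s_4={s}: !!s=True !s=False s=True
s_5={q}: !!s=False !s=True s=False
s_6={p,q,s}: !!s=True !s=False s=True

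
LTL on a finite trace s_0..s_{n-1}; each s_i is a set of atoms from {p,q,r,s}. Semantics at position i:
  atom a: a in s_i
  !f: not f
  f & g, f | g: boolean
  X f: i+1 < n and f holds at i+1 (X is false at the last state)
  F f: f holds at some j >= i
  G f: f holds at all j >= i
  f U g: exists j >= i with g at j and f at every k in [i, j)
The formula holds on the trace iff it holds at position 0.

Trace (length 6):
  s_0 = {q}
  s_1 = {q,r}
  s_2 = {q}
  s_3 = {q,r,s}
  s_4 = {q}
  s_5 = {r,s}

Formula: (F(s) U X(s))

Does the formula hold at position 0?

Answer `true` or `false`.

s_0={q}: (F(s) U X(s))=True F(s)=True s=False X(s)=False
s_1={q,r}: (F(s) U X(s))=True F(s)=True s=False X(s)=False
s_2={q}: (F(s) U X(s))=True F(s)=True s=False X(s)=True
s_3={q,r,s}: (F(s) U X(s))=True F(s)=True s=True X(s)=False
s_4={q}: (F(s) U X(s))=True F(s)=True s=False X(s)=True
s_5={r,s}: (F(s) U X(s))=False F(s)=True s=True X(s)=False

Answer: true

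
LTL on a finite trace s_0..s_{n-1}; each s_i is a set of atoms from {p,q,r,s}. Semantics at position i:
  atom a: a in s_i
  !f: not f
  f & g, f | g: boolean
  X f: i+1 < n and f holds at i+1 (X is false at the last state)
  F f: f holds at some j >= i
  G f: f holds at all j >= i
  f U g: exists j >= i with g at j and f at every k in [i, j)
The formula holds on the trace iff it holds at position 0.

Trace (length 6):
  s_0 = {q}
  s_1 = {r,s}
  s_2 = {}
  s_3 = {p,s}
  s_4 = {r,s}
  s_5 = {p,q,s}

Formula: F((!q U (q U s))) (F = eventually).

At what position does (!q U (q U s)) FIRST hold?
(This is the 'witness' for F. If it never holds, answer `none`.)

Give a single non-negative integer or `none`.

Answer: 0

Derivation:
s_0={q}: (!q U (q U s))=True !q=False q=True (q U s)=True s=False
s_1={r,s}: (!q U (q U s))=True !q=True q=False (q U s)=True s=True
s_2={}: (!q U (q U s))=True !q=True q=False (q U s)=False s=False
s_3={p,s}: (!q U (q U s))=True !q=True q=False (q U s)=True s=True
s_4={r,s}: (!q U (q U s))=True !q=True q=False (q U s)=True s=True
s_5={p,q,s}: (!q U (q U s))=True !q=False q=True (q U s)=True s=True
F((!q U (q U s))) holds; first witness at position 0.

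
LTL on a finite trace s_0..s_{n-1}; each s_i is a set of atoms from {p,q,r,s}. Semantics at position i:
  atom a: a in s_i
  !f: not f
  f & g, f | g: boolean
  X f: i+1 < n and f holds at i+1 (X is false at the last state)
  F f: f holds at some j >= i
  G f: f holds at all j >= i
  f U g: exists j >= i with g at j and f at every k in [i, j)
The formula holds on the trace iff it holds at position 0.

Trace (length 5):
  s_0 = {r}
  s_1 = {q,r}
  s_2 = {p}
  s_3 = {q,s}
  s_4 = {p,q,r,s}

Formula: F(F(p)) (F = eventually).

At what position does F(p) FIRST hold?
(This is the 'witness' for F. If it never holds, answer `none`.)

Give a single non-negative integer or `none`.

Answer: 0

Derivation:
s_0={r}: F(p)=True p=False
s_1={q,r}: F(p)=True p=False
s_2={p}: F(p)=True p=True
s_3={q,s}: F(p)=True p=False
s_4={p,q,r,s}: F(p)=True p=True
F(F(p)) holds; first witness at position 0.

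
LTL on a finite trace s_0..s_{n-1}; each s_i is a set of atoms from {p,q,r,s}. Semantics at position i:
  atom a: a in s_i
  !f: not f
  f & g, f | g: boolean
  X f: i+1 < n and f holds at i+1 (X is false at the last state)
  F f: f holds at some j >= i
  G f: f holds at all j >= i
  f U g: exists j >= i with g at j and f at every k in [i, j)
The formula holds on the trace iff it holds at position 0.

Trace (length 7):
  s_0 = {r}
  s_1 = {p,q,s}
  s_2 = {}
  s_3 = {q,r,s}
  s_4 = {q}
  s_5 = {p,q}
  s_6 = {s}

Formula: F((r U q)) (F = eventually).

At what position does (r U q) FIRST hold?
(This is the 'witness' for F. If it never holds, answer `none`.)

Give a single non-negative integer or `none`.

Answer: 0

Derivation:
s_0={r}: (r U q)=True r=True q=False
s_1={p,q,s}: (r U q)=True r=False q=True
s_2={}: (r U q)=False r=False q=False
s_3={q,r,s}: (r U q)=True r=True q=True
s_4={q}: (r U q)=True r=False q=True
s_5={p,q}: (r U q)=True r=False q=True
s_6={s}: (r U q)=False r=False q=False
F((r U q)) holds; first witness at position 0.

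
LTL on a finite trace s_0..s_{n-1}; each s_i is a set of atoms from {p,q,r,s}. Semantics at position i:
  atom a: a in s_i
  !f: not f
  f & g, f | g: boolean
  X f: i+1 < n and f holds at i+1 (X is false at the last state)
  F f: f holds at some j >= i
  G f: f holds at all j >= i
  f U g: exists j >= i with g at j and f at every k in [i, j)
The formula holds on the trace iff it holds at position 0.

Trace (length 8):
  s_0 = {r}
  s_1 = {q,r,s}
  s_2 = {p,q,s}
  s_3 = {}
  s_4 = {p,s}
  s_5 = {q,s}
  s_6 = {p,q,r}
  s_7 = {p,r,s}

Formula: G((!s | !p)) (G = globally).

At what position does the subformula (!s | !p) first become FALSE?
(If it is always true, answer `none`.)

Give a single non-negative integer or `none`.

s_0={r}: (!s | !p)=True !s=True s=False !p=True p=False
s_1={q,r,s}: (!s | !p)=True !s=False s=True !p=True p=False
s_2={p,q,s}: (!s | !p)=False !s=False s=True !p=False p=True
s_3={}: (!s | !p)=True !s=True s=False !p=True p=False
s_4={p,s}: (!s | !p)=False !s=False s=True !p=False p=True
s_5={q,s}: (!s | !p)=True !s=False s=True !p=True p=False
s_6={p,q,r}: (!s | !p)=True !s=True s=False !p=False p=True
s_7={p,r,s}: (!s | !p)=False !s=False s=True !p=False p=True
G((!s | !p)) holds globally = False
First violation at position 2.

Answer: 2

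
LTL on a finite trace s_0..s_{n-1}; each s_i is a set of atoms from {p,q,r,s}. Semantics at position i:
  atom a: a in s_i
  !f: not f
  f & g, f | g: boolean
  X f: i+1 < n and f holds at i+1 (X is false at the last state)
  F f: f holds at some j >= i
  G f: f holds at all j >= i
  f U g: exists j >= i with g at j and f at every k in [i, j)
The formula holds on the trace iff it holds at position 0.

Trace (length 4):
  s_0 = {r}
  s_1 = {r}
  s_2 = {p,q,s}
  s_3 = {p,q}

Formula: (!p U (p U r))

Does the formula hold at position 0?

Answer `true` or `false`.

Answer: true

Derivation:
s_0={r}: (!p U (p U r))=True !p=True p=False (p U r)=True r=True
s_1={r}: (!p U (p U r))=True !p=True p=False (p U r)=True r=True
s_2={p,q,s}: (!p U (p U r))=False !p=False p=True (p U r)=False r=False
s_3={p,q}: (!p U (p U r))=False !p=False p=True (p U r)=False r=False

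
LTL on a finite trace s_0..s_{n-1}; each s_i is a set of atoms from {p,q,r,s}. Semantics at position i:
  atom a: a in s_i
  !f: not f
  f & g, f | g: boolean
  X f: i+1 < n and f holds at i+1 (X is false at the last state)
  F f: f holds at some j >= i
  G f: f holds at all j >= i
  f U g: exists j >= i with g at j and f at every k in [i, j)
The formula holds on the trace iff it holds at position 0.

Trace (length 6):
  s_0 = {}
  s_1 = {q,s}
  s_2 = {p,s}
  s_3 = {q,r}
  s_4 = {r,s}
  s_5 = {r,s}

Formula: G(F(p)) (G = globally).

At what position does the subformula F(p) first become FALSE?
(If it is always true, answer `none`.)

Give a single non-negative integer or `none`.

s_0={}: F(p)=True p=False
s_1={q,s}: F(p)=True p=False
s_2={p,s}: F(p)=True p=True
s_3={q,r}: F(p)=False p=False
s_4={r,s}: F(p)=False p=False
s_5={r,s}: F(p)=False p=False
G(F(p)) holds globally = False
First violation at position 3.

Answer: 3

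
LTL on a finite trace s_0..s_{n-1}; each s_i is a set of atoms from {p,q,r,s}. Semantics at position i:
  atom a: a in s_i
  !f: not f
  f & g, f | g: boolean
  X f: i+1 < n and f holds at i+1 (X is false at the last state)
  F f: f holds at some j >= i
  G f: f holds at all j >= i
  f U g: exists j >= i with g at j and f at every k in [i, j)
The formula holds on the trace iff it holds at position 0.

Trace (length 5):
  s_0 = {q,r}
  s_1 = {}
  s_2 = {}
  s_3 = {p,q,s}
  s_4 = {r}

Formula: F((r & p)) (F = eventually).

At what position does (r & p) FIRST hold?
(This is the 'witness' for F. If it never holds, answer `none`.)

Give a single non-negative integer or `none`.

s_0={q,r}: (r & p)=False r=True p=False
s_1={}: (r & p)=False r=False p=False
s_2={}: (r & p)=False r=False p=False
s_3={p,q,s}: (r & p)=False r=False p=True
s_4={r}: (r & p)=False r=True p=False
F((r & p)) does not hold (no witness exists).

Answer: none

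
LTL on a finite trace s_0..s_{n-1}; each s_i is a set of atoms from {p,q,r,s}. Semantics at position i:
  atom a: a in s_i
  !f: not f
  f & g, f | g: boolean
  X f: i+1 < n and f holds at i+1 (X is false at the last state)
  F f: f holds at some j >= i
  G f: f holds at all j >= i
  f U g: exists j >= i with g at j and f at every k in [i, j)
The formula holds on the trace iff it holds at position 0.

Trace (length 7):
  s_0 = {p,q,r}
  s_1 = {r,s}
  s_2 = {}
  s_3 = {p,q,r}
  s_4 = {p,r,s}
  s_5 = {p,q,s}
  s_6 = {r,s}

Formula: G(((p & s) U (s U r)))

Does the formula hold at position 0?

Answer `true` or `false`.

s_0={p,q,r}: G(((p & s) U (s U r)))=False ((p & s) U (s U r))=True (p & s)=False p=True s=False (s U r)=True r=True
s_1={r,s}: G(((p & s) U (s U r)))=False ((p & s) U (s U r))=True (p & s)=False p=False s=True (s U r)=True r=True
s_2={}: G(((p & s) U (s U r)))=False ((p & s) U (s U r))=False (p & s)=False p=False s=False (s U r)=False r=False
s_3={p,q,r}: G(((p & s) U (s U r)))=True ((p & s) U (s U r))=True (p & s)=False p=True s=False (s U r)=True r=True
s_4={p,r,s}: G(((p & s) U (s U r)))=True ((p & s) U (s U r))=True (p & s)=True p=True s=True (s U r)=True r=True
s_5={p,q,s}: G(((p & s) U (s U r)))=True ((p & s) U (s U r))=True (p & s)=True p=True s=True (s U r)=True r=False
s_6={r,s}: G(((p & s) U (s U r)))=True ((p & s) U (s U r))=True (p & s)=False p=False s=True (s U r)=True r=True

Answer: false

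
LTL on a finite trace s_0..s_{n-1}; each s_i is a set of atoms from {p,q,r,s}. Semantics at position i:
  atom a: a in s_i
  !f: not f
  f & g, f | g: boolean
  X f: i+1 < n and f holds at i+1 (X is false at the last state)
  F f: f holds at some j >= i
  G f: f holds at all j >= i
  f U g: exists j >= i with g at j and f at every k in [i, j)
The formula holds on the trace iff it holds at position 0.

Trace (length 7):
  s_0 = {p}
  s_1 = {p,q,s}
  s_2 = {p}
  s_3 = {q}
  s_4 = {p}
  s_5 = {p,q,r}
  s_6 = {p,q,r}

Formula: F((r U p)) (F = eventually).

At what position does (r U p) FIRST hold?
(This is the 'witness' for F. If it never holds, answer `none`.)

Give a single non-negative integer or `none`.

s_0={p}: (r U p)=True r=False p=True
s_1={p,q,s}: (r U p)=True r=False p=True
s_2={p}: (r U p)=True r=False p=True
s_3={q}: (r U p)=False r=False p=False
s_4={p}: (r U p)=True r=False p=True
s_5={p,q,r}: (r U p)=True r=True p=True
s_6={p,q,r}: (r U p)=True r=True p=True
F((r U p)) holds; first witness at position 0.

Answer: 0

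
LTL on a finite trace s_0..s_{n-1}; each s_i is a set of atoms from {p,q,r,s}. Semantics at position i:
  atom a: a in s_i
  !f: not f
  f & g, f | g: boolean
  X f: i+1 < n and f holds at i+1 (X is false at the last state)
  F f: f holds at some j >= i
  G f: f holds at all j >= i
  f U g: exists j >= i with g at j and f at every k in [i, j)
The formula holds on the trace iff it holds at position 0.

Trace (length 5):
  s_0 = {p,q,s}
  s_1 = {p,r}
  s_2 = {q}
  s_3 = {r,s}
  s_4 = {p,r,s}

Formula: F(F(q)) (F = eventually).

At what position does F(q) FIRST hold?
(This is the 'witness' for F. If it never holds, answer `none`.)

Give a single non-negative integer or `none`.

Answer: 0

Derivation:
s_0={p,q,s}: F(q)=True q=True
s_1={p,r}: F(q)=True q=False
s_2={q}: F(q)=True q=True
s_3={r,s}: F(q)=False q=False
s_4={p,r,s}: F(q)=False q=False
F(F(q)) holds; first witness at position 0.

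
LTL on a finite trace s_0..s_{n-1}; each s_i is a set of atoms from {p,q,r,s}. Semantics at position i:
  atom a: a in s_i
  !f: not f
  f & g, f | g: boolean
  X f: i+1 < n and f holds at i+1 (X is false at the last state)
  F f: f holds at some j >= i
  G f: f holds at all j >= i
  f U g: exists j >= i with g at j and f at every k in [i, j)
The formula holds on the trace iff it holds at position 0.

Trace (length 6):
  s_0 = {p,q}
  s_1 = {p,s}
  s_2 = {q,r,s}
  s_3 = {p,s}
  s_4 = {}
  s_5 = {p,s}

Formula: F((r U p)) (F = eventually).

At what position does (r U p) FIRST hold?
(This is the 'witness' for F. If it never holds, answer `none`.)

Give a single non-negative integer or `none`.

Answer: 0

Derivation:
s_0={p,q}: (r U p)=True r=False p=True
s_1={p,s}: (r U p)=True r=False p=True
s_2={q,r,s}: (r U p)=True r=True p=False
s_3={p,s}: (r U p)=True r=False p=True
s_4={}: (r U p)=False r=False p=False
s_5={p,s}: (r U p)=True r=False p=True
F((r U p)) holds; first witness at position 0.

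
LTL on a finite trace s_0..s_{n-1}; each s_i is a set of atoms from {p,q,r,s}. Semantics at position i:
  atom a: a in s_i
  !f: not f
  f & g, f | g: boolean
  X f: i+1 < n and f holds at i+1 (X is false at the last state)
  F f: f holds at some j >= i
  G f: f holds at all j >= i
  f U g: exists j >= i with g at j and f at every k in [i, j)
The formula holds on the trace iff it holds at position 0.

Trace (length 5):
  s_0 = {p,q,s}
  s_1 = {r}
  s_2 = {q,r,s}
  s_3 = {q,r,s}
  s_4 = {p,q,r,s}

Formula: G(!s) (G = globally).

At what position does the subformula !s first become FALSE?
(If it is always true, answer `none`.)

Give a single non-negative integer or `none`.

Answer: 0

Derivation:
s_0={p,q,s}: !s=False s=True
s_1={r}: !s=True s=False
s_2={q,r,s}: !s=False s=True
s_3={q,r,s}: !s=False s=True
s_4={p,q,r,s}: !s=False s=True
G(!s) holds globally = False
First violation at position 0.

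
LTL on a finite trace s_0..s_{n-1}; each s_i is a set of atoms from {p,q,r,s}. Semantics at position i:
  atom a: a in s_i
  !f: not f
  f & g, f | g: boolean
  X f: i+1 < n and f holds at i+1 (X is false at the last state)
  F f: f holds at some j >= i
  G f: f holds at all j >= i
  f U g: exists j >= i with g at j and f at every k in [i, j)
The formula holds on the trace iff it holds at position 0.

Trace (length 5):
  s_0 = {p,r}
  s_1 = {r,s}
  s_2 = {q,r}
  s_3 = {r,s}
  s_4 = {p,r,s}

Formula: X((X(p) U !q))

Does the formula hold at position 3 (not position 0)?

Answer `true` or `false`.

Answer: true

Derivation:
s_0={p,r}: X((X(p) U !q))=True (X(p) U !q)=True X(p)=False p=True !q=True q=False
s_1={r,s}: X((X(p) U !q))=False (X(p) U !q)=True X(p)=False p=False !q=True q=False
s_2={q,r}: X((X(p) U !q))=True (X(p) U !q)=False X(p)=False p=False !q=False q=True
s_3={r,s}: X((X(p) U !q))=True (X(p) U !q)=True X(p)=True p=False !q=True q=False
s_4={p,r,s}: X((X(p) U !q))=False (X(p) U !q)=True X(p)=False p=True !q=True q=False
Evaluating at position 3: result = True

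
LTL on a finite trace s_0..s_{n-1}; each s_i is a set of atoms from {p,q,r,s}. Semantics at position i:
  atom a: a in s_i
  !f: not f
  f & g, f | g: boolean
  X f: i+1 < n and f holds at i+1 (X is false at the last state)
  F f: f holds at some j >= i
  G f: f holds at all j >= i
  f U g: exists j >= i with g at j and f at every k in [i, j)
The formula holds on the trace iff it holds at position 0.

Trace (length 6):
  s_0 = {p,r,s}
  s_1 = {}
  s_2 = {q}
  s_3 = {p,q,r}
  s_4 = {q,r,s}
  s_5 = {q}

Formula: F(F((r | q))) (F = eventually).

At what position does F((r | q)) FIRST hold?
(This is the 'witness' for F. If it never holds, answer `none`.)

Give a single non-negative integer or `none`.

Answer: 0

Derivation:
s_0={p,r,s}: F((r | q))=True (r | q)=True r=True q=False
s_1={}: F((r | q))=True (r | q)=False r=False q=False
s_2={q}: F((r | q))=True (r | q)=True r=False q=True
s_3={p,q,r}: F((r | q))=True (r | q)=True r=True q=True
s_4={q,r,s}: F((r | q))=True (r | q)=True r=True q=True
s_5={q}: F((r | q))=True (r | q)=True r=False q=True
F(F((r | q))) holds; first witness at position 0.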